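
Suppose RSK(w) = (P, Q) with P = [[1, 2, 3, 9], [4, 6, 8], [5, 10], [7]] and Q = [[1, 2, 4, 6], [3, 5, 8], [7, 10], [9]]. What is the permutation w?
Reverse the RSK construction: for i from n down to 1, find the cell of Q containing i, remove the entry at that cell from P, and reverse-bump it up through P; the value ejected from row 1 is w(i).

Step i=10: Q has 10 at row 3, column 2; remove 10 from row 3 of P and reverse-bump: 10 enters row 2 and ejects 8; 8 enters row 1 and ejects 3. So w(10) = 3. P is now [[1, 2, 8, 9], [4, 6, 10], [5], [7]].
Step i=9: Q has 9 at row 4, column 1; remove 7 from row 4 of P and reverse-bump: 7 enters row 3 and ejects 5; 5 enters row 2 and ejects 4; 4 enters row 1 and ejects 2. So w(9) = 2. P is now [[1, 4, 8, 9], [5, 6, 10], [7]].
Step i=8: Q has 8 at row 2, column 3; remove 10 from row 2 of P and reverse-bump: 10 enters row 1 and ejects 9. So w(8) = 9. P is now [[1, 4, 8, 10], [5, 6], [7]].
Step i=7: Q has 7 at row 3, column 1; remove 7 from row 3 of P and reverse-bump: 7 enters row 2 and ejects 6; 6 enters row 1 and ejects 4. So w(7) = 4. P is now [[1, 6, 8, 10], [5, 7]].
Step i=6: Q has 6 at row 1, column 4; remove that cell from P, ejecting 10. So w(6) = 10. P is now [[1, 6, 8], [5, 7]].
Step i=5: Q has 5 at row 2, column 2; remove 7 from row 2 of P and reverse-bump: 7 enters row 1 and ejects 6. So w(5) = 6. P is now [[1, 7, 8], [5]].
Step i=4: Q has 4 at row 1, column 3; remove that cell from P, ejecting 8. So w(4) = 8. P is now [[1, 7], [5]].
Step i=3: Q has 3 at row 2, column 1; remove 5 from row 2 of P and reverse-bump: 5 enters row 1 and ejects 1. So w(3) = 1. P is now [[5, 7]].
Step i=2: Q has 2 at row 1, column 2; remove that cell from P, ejecting 7. So w(2) = 7. P is now [[5]].
Step i=1: Q has 1 at row 1, column 1; remove that cell from P, ejecting 5. So w(1) = 5. P is now [].

So w = 5 7 1 8 6 10 4 9 2 3.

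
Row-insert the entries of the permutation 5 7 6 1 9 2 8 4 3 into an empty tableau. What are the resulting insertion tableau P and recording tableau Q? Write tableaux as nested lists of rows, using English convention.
P = [[1, 2, 3], [4, 6, 8], [5, 9], [7]], Q = [[1, 2, 5], [3, 6, 7], [4, 8], [9]]

Insert each entry of the permutation into P by Schensted row insertion, recording in Q the position of each new cell.

After inserting 5: P = [[5]].
After inserting 7: P = [[5, 7]].
After inserting 6: P = [[5, 6], [7]].
After inserting 1: P = [[1, 6], [5], [7]].
After inserting 9: P = [[1, 6, 9], [5], [7]].
After inserting 2: P = [[1, 2, 9], [5, 6], [7]].
After inserting 8: P = [[1, 2, 8], [5, 6, 9], [7]].
After inserting 4: P = [[1, 2, 4], [5, 6, 8], [7, 9]].
After inserting 3: P = [[1, 2, 3], [4, 6, 8], [5, 9], [7]].

So P = [[1, 2, 3], [4, 6, 8], [5, 9], [7]], Q = [[1, 2, 5], [3, 6, 7], [4, 8], [9]].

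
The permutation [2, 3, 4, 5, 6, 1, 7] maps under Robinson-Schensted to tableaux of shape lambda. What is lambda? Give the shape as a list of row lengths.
[6, 1]

Row-insert each entry into an empty tableau.

After inserting 2: P = [[2]].
After inserting 3: P = [[2, 3]].
After inserting 4: P = [[2, 3, 4]].
After inserting 5: P = [[2, 3, 4, 5]].
After inserting 6: P = [[2, 3, 4, 5, 6]].
After inserting 1: P = [[1, 3, 4, 5, 6], [2]].
After inserting 7: P = [[1, 3, 4, 5, 6, 7], [2]].

The final insertion tableau P = [[1, 3, 4, 5, 6, 7], [2]] has shape [6, 1].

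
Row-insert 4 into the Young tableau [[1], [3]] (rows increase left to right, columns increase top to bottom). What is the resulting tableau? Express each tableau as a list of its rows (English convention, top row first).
[[1, 4], [3]]

4 is larger than every entry of row 1, so it is appended to row 1. The new tableau is [[1, 4], [3]].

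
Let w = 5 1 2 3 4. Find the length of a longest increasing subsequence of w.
4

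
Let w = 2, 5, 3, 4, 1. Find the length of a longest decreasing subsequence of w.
3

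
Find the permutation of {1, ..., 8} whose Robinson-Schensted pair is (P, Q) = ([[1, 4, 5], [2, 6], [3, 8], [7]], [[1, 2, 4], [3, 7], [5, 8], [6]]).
3 7 4 8 2 1 6 5

Reverse the RSK construction: for i from n down to 1, find the cell of Q containing i, remove the entry at that cell from P, and reverse-bump it up through P; the value ejected from row 1 is w(i).

Step i=8: Q has 8 at row 3, column 2; remove 8 from row 3 of P and reverse-bump: 8 enters row 2 and ejects 6; 6 enters row 1 and ejects 5. So w(8) = 5. P is now [[1, 4, 6], [2, 8], [3], [7]].
Step i=7: Q has 7 at row 2, column 2; remove 8 from row 2 of P and reverse-bump: 8 enters row 1 and ejects 6. So w(7) = 6. P is now [[1, 4, 8], [2], [3], [7]].
Step i=6: Q has 6 at row 4, column 1; remove 7 from row 4 of P and reverse-bump: 7 enters row 3 and ejects 3; 3 enters row 2 and ejects 2; 2 enters row 1 and ejects 1. So w(6) = 1. P is now [[2, 4, 8], [3], [7]].
Step i=5: Q has 5 at row 3, column 1; remove 7 from row 3 of P and reverse-bump: 7 enters row 2 and ejects 3; 3 enters row 1 and ejects 2. So w(5) = 2. P is now [[3, 4, 8], [7]].
Step i=4: Q has 4 at row 1, column 3; remove that cell from P, ejecting 8. So w(4) = 8. P is now [[3, 4], [7]].
Step i=3: Q has 3 at row 2, column 1; remove 7 from row 2 of P and reverse-bump: 7 enters row 1 and ejects 4. So w(3) = 4. P is now [[3, 7]].
Step i=2: Q has 2 at row 1, column 2; remove that cell from P, ejecting 7. So w(2) = 7. P is now [[3]].
Step i=1: Q has 1 at row 1, column 1; remove that cell from P, ejecting 3. So w(1) = 3. P is now [].

So w = 3 7 4 8 2 1 6 5.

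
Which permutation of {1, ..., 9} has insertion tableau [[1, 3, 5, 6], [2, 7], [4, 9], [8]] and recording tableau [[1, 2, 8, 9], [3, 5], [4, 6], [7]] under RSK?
8 9 4 2 7 3 1 5 6

Reverse RSK: for i = n, n-1, ..., 1, locate i in Q, remove the corresponding corner cell from P, and reverse-bump its entry up through P; the value ejected from row 1 is w(i).

So w = 8 9 4 2 7 3 1 5 6.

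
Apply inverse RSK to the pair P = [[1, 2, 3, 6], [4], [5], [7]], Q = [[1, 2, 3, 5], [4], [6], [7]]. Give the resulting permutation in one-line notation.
Reverse RSK: for i = n, n-1, ..., 1, locate i in Q, remove the corresponding corner cell from P, and reverse-bump its entry up through P; the value ejected from row 1 is w(i).

So w = 1 2 7 5 6 4 3.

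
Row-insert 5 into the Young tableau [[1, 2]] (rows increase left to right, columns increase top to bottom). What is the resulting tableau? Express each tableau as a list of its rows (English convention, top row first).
[[1, 2, 5]]

5 is larger than every entry of row 1, so it is appended to row 1. The new tableau is [[1, 2, 5]].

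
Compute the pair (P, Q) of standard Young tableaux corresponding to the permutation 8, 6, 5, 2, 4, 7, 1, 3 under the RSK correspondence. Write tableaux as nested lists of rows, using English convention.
P = [[1, 3, 7], [2, 4], [5], [6], [8]], Q = [[1, 5, 6], [2, 8], [3], [4], [7]]

Insert each entry of the permutation into P by Schensted row insertion, recording in Q the position of each new cell.

Insert 8: appended to row 1. P = [[8]].
Insert 6: 6 bumps 8 from row 1; 8 starts row 2. P = [[6], [8]].
Insert 5: 5 bumps 6 from row 1; 6 bumps 8 from row 2; 8 starts row 3. P = [[5], [6], [8]].
Insert 2: 2 bumps 5 from row 1; 5 bumps 6 from row 2; 6 bumps 8 from row 3; 8 starts row 4. P = [[2], [5], [6], [8]].
Insert 4: appended to row 1. P = [[2, 4], [5], [6], [8]].
Insert 7: appended to row 1. P = [[2, 4, 7], [5], [6], [8]].
Insert 1: 1 bumps 2 from row 1; 2 bumps 5 from row 2; 5 bumps 6 from row 3; 6 bumps 8 from row 4; 8 starts row 5. P = [[1, 4, 7], [2], [5], [6], [8]].
Insert 3: 3 bumps 4 from row 1; 4 appends to row 2. P = [[1, 3, 7], [2, 4], [5], [6], [8]].

So P = [[1, 3, 7], [2, 4], [5], [6], [8]], Q = [[1, 5, 6], [2, 8], [3], [4], [7]].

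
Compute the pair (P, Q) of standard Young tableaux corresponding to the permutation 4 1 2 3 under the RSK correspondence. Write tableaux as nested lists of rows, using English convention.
P = [[1, 2, 3], [4]], Q = [[1, 3, 4], [2]]

Insert each entry of the permutation into P by Schensted row insertion, recording in Q the position of each new cell.

Insert 4: appended to row 1. P = [[4]], Q = [[1]].
Insert 1: 1 bumps 4 from row 1; 4 starts row 2. P = [[1], [4]], Q = [[1], [2]].
Insert 2: appended to row 1. P = [[1, 2], [4]], Q = [[1, 3], [2]].
Insert 3: appended to row 1. P = [[1, 2, 3], [4]], Q = [[1, 3, 4], [2]].

So P = [[1, 2, 3], [4]], Q = [[1, 3, 4], [2]].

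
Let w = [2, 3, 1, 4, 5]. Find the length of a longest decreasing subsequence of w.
2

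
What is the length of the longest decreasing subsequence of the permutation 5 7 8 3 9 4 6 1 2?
3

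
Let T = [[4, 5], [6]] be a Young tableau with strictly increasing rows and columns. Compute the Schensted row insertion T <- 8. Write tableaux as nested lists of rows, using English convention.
8 is larger than every entry of row 1, so it is appended to row 1. The new tableau is [[4, 5, 8], [6]].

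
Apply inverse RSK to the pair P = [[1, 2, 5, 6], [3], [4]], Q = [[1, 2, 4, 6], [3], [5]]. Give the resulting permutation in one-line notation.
Reverse the RSK construction: for i from n down to 1, find the cell of Q containing i, remove the entry at that cell from P, and reverse-bump it up through P; the value ejected from row 1 is w(i).

Step i=6: Q has 6 at row 1, column 4; remove that cell from P, ejecting 6. So w(6) = 6. P is now [[1, 2, 5], [3], [4]].
Step i=5: Q has 5 at row 3, column 1; remove 4 from row 3 of P and reverse-bump: 4 enters row 2 and ejects 3; 3 enters row 1 and ejects 2. So w(5) = 2. P is now [[1, 3, 5], [4]].
Step i=4: Q has 4 at row 1, column 3; remove that cell from P, ejecting 5. So w(4) = 5. P is now [[1, 3], [4]].
Step i=3: Q has 3 at row 2, column 1; remove 4 from row 2 of P and reverse-bump: 4 enters row 1 and ejects 3. So w(3) = 3. P is now [[1, 4]].
Step i=2: Q has 2 at row 1, column 2; remove that cell from P, ejecting 4. So w(2) = 4. P is now [[1]].
Step i=1: Q has 1 at row 1, column 1; remove that cell from P, ejecting 1. So w(1) = 1. P is now [].

So w = 1 4 3 5 2 6.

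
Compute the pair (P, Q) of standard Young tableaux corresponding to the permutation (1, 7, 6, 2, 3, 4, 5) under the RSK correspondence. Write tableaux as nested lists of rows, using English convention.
P = [[1, 2, 3, 4, 5], [6], [7]], Q = [[1, 2, 5, 6, 7], [3], [4]]

Insert each entry of the permutation into P by Schensted row insertion, recording in Q the position of each new cell.

Insert 1: appended to row 1. P = [[1]].
Insert 7: appended to row 1. P = [[1, 7]].
Insert 6: 6 bumps 7 from row 1; 7 starts row 2. P = [[1, 6], [7]].
Insert 2: 2 bumps 6 from row 1; 6 bumps 7 from row 2; 7 starts row 3. P = [[1, 2], [6], [7]].
Insert 3: appended to row 1. P = [[1, 2, 3], [6], [7]].
Insert 4: appended to row 1. P = [[1, 2, 3, 4], [6], [7]].
Insert 5: appended to row 1. P = [[1, 2, 3, 4, 5], [6], [7]].

So P = [[1, 2, 3, 4, 5], [6], [7]], Q = [[1, 2, 5, 6, 7], [3], [4]].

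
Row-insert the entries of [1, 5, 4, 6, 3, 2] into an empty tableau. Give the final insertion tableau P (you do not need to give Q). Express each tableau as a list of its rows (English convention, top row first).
P = [[1, 2, 6], [3], [4], [5]]

Insert 1: appended to row 1. P = [[1]].
Insert 5: appended to row 1. P = [[1, 5]].
Insert 4: 4 bumps 5 from row 1; 5 starts row 2. P = [[1, 4], [5]].
Insert 6: appended to row 1. P = [[1, 4, 6], [5]].
Insert 3: 3 bumps 4 from row 1; 4 bumps 5 from row 2; 5 starts row 3. P = [[1, 3, 6], [4], [5]].
Insert 2: 2 bumps 3 from row 1; 3 bumps 4 from row 2; 4 bumps 5 from row 3; 5 starts row 4. P = [[1, 2, 6], [3], [4], [5]].

So P = [[1, 2, 6], [3], [4], [5]].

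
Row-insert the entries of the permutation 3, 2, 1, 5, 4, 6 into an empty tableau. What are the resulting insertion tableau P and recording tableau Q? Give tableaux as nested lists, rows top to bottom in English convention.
P = [[1, 4, 6], [2, 5], [3]], Q = [[1, 4, 6], [2, 5], [3]]

Insert each entry of the permutation into P by Schensted row insertion, recording in Q the position of each new cell.

Insert 3: appended to row 1. P = [[3]].
Insert 2: 2 bumps 3 from row 1; 3 starts row 2. P = [[2], [3]].
Insert 1: 1 bumps 2 from row 1; 2 bumps 3 from row 2; 3 starts row 3. P = [[1], [2], [3]].
Insert 5: appended to row 1. P = [[1, 5], [2], [3]].
Insert 4: 4 bumps 5 from row 1; 5 appends to row 2. P = [[1, 4], [2, 5], [3]].
Insert 6: appended to row 1. P = [[1, 4, 6], [2, 5], [3]].

So P = [[1, 4, 6], [2, 5], [3]], Q = [[1, 4, 6], [2, 5], [3]].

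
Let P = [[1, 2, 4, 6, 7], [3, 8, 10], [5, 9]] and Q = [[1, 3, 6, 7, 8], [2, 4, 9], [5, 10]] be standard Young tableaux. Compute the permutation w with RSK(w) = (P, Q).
5 1 9 3 2 4 6 10 8 7

Reverse the RSK construction: for i from n down to 1, find the cell of Q containing i, remove the entry at that cell from P, and reverse-bump it up through P; the value ejected from row 1 is w(i).

Step i=10: Q has 10 at row 3, column 2; remove 9 from row 3 of P and reverse-bump: 9 enters row 2 and ejects 8; 8 enters row 1 and ejects 7. So w(10) = 7. P is now [[1, 2, 4, 6, 8], [3, 9, 10], [5]].
Step i=9: Q has 9 at row 2, column 3; remove 10 from row 2 of P and reverse-bump: 10 enters row 1 and ejects 8. So w(9) = 8. P is now [[1, 2, 4, 6, 10], [3, 9], [5]].
Step i=8: Q has 8 at row 1, column 5; remove that cell from P, ejecting 10. So w(8) = 10. P is now [[1, 2, 4, 6], [3, 9], [5]].
Step i=7: Q has 7 at row 1, column 4; remove that cell from P, ejecting 6. So w(7) = 6. P is now [[1, 2, 4], [3, 9], [5]].
Step i=6: Q has 6 at row 1, column 3; remove that cell from P, ejecting 4. So w(6) = 4. P is now [[1, 2], [3, 9], [5]].
Step i=5: Q has 5 at row 3, column 1; remove 5 from row 3 of P and reverse-bump: 5 enters row 2 and ejects 3; 3 enters row 1 and ejects 2. So w(5) = 2. P is now [[1, 3], [5, 9]].
Step i=4: Q has 4 at row 2, column 2; remove 9 from row 2 of P and reverse-bump: 9 enters row 1 and ejects 3. So w(4) = 3. P is now [[1, 9], [5]].
Step i=3: Q has 3 at row 1, column 2; remove that cell from P, ejecting 9. So w(3) = 9. P is now [[1], [5]].
Step i=2: Q has 2 at row 2, column 1; remove 5 from row 2 of P and reverse-bump: 5 enters row 1 and ejects 1. So w(2) = 1. P is now [[5]].
Step i=1: Q has 1 at row 1, column 1; remove that cell from P, ejecting 5. So w(1) = 5. P is now [].

So w = 5 1 9 3 2 4 6 10 8 7.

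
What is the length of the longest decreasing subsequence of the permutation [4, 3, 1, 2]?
3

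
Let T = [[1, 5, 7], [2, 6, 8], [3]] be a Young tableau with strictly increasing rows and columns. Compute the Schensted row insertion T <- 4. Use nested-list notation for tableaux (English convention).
In row 1, 4 replaces 5 (the leftmost entry greater than 4); 5 is bumped to row 2. In row 2, 5 replaces 6 (the leftmost entry greater than 5); 6 is bumped to row 3. 6 is appended to row 3. The new tableau is [[1, 4, 7], [2, 5, 8], [3, 6]].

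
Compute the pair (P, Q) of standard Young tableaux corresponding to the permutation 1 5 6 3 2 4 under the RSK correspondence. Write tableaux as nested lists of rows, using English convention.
P = [[1, 2, 4], [3, 6], [5]], Q = [[1, 2, 3], [4, 6], [5]]

Insert each entry of the permutation into P by Schensted row insertion, recording in Q the position of each new cell.

Insert 1: appended to row 1. P = [[1]].
Insert 5: appended to row 1. P = [[1, 5]].
Insert 6: appended to row 1. P = [[1, 5, 6]].
Insert 3: 3 bumps 5 from row 1; 5 starts row 2. P = [[1, 3, 6], [5]].
Insert 2: 2 bumps 3 from row 1; 3 bumps 5 from row 2; 5 starts row 3. P = [[1, 2, 6], [3], [5]].
Insert 4: 4 bumps 6 from row 1; 6 appends to row 2. P = [[1, 2, 4], [3, 6], [5]].

So P = [[1, 2, 4], [3, 6], [5]], Q = [[1, 2, 3], [4, 6], [5]].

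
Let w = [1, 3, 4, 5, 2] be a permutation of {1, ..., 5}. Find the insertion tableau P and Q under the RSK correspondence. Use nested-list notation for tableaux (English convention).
P = [[1, 2, 4, 5], [3]], Q = [[1, 2, 3, 4], [5]]

Insert each entry of the permutation into P by Schensted row insertion, recording in Q the position of each new cell.

Insert 1: appended to row 1. P = [[1]].
Insert 3: appended to row 1. P = [[1, 3]].
Insert 4: appended to row 1. P = [[1, 3, 4]].
Insert 5: appended to row 1. P = [[1, 3, 4, 5]].
Insert 2: 2 bumps 3 from row 1; 3 starts row 2. P = [[1, 2, 4, 5], [3]].

So P = [[1, 2, 4, 5], [3]], Q = [[1, 2, 3, 4], [5]].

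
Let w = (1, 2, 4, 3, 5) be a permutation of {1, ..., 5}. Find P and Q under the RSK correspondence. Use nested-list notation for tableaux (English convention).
P = [[1, 2, 3, 5], [4]], Q = [[1, 2, 3, 5], [4]]

Insert each entry of the permutation into P by Schensted row insertion, recording in Q the position of each new cell.

Insert 1: appended to row 1. P = [[1]].
Insert 2: appended to row 1. P = [[1, 2]].
Insert 4: appended to row 1. P = [[1, 2, 4]].
Insert 3: 3 bumps 4 from row 1; 4 starts row 2. P = [[1, 2, 3], [4]].
Insert 5: appended to row 1. P = [[1, 2, 3, 5], [4]].

So P = [[1, 2, 3, 5], [4]], Q = [[1, 2, 3, 5], [4]].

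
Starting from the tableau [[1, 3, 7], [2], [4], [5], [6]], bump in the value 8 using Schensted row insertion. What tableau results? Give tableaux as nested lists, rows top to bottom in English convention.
8 is larger than every entry of row 1, so it is appended to row 1. The new tableau is [[1, 3, 7, 8], [2], [4], [5], [6]].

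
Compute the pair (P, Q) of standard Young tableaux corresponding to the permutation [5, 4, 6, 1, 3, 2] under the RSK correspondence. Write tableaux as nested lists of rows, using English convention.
Insert each entry of the permutation into P by Schensted row insertion, recording in Q the position of each new cell.

After inserting 5: P = [[5]].
After inserting 4: P = [[4], [5]].
After inserting 6: P = [[4, 6], [5]].
After inserting 1: P = [[1, 6], [4], [5]].
After inserting 3: P = [[1, 3], [4, 6], [5]].
After inserting 2: P = [[1, 2], [3, 6], [4], [5]].

So P = [[1, 2], [3, 6], [4], [5]], Q = [[1, 3], [2, 5], [4], [6]].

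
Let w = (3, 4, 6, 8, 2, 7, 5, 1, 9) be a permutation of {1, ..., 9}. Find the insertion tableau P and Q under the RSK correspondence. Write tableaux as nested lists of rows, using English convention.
Insert each entry of the permutation into P by Schensted row insertion, recording in Q the position of each new cell.

Insert 3: appended to row 1. P = [[3]].
Insert 4: appended to row 1. P = [[3, 4]].
Insert 6: appended to row 1. P = [[3, 4, 6]].
Insert 8: appended to row 1. P = [[3, 4, 6, 8]].
Insert 2: 2 bumps 3 from row 1; 3 starts row 2. P = [[2, 4, 6, 8], [3]].
Insert 7: 7 bumps 8 from row 1; 8 appends to row 2. P = [[2, 4, 6, 7], [3, 8]].
Insert 5: 5 bumps 6 from row 1; 6 bumps 8 from row 2; 8 starts row 3. P = [[2, 4, 5, 7], [3, 6], [8]].
Insert 1: 1 bumps 2 from row 1; 2 bumps 3 from row 2; 3 bumps 8 from row 3; 8 starts row 4. P = [[1, 4, 5, 7], [2, 6], [3], [8]].
Insert 9: appended to row 1. P = [[1, 4, 5, 7, 9], [2, 6], [3], [8]].

So P = [[1, 4, 5, 7, 9], [2, 6], [3], [8]], Q = [[1, 2, 3, 4, 9], [5, 6], [7], [8]].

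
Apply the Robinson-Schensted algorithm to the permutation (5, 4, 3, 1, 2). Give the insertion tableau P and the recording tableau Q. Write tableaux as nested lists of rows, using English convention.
P = [[1, 2], [3], [4], [5]], Q = [[1, 5], [2], [3], [4]]

Insert each entry of the permutation into P by Schensted row insertion, recording in Q the position of each new cell.

After inserting 5: P = [[5]].
After inserting 4: P = [[4], [5]].
After inserting 3: P = [[3], [4], [5]].
After inserting 1: P = [[1], [3], [4], [5]].
After inserting 2: P = [[1, 2], [3], [4], [5]].

So P = [[1, 2], [3], [4], [5]], Q = [[1, 5], [2], [3], [4]].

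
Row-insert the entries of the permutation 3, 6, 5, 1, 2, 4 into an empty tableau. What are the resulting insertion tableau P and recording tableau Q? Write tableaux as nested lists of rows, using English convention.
Insert each entry of the permutation into P by Schensted row insertion, recording in Q the position of each new cell.

Insert 3: appended to row 1. P = [[3]].
Insert 6: appended to row 1. P = [[3, 6]].
Insert 5: 5 bumps 6 from row 1; 6 starts row 2. P = [[3, 5], [6]].
Insert 1: 1 bumps 3 from row 1; 3 bumps 6 from row 2; 6 starts row 3. P = [[1, 5], [3], [6]].
Insert 2: 2 bumps 5 from row 1; 5 appends to row 2. P = [[1, 2], [3, 5], [6]].
Insert 4: appended to row 1. P = [[1, 2, 4], [3, 5], [6]].

So P = [[1, 2, 4], [3, 5], [6]], Q = [[1, 2, 6], [3, 5], [4]].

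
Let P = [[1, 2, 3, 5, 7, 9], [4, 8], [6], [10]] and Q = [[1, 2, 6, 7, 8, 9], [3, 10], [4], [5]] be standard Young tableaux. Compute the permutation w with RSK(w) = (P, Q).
Reverse the RSK construction: for i from n down to 1, find the cell of Q containing i, remove the entry at that cell from P, and reverse-bump it up through P; the value ejected from row 1 is w(i).

Step i=10: Q has 10 at row 2, column 2; remove 8 from row 2 of P and reverse-bump: 8 enters row 1 and ejects 7. So w(10) = 7. P is now [[1, 2, 3, 5, 8, 9], [4], [6], [10]].
Step i=9: Q has 9 at row 1, column 6; remove that cell from P, ejecting 9. So w(9) = 9. P is now [[1, 2, 3, 5, 8], [4], [6], [10]].
Step i=8: Q has 8 at row 1, column 5; remove that cell from P, ejecting 8. So w(8) = 8. P is now [[1, 2, 3, 5], [4], [6], [10]].
Step i=7: Q has 7 at row 1, column 4; remove that cell from P, ejecting 5. So w(7) = 5. P is now [[1, 2, 3], [4], [6], [10]].
Step i=6: Q has 6 at row 1, column 3; remove that cell from P, ejecting 3. So w(6) = 3. P is now [[1, 2], [4], [6], [10]].
Step i=5: Q has 5 at row 4, column 1; remove 10 from row 4 of P and reverse-bump: 10 enters row 3 and ejects 6; 6 enters row 2 and ejects 4; 4 enters row 1 and ejects 2. So w(5) = 2. P is now [[1, 4], [6], [10]].
Step i=4: Q has 4 at row 3, column 1; remove 10 from row 3 of P and reverse-bump: 10 enters row 2 and ejects 6; 6 enters row 1 and ejects 4. So w(4) = 4. P is now [[1, 6], [10]].
Step i=3: Q has 3 at row 2, column 1; remove 10 from row 2 of P and reverse-bump: 10 enters row 1 and ejects 6. So w(3) = 6. P is now [[1, 10]].
Step i=2: Q has 2 at row 1, column 2; remove that cell from P, ejecting 10. So w(2) = 10. P is now [[1]].
Step i=1: Q has 1 at row 1, column 1; remove that cell from P, ejecting 1. So w(1) = 1. P is now [].

So w = 1 10 6 4 2 3 5 8 9 7.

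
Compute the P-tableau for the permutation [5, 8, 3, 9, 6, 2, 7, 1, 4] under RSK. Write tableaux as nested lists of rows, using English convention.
Insert 5: appended to row 1. P = [[5]].
Insert 8: appended to row 1. P = [[5, 8]].
Insert 3: 3 bumps 5 from row 1; 5 starts row 2. P = [[3, 8], [5]].
Insert 9: appended to row 1. P = [[3, 8, 9], [5]].
Insert 6: 6 bumps 8 from row 1; 8 appends to row 2. P = [[3, 6, 9], [5, 8]].
Insert 2: 2 bumps 3 from row 1; 3 bumps 5 from row 2; 5 starts row 3. P = [[2, 6, 9], [3, 8], [5]].
Insert 7: 7 bumps 9 from row 1; 9 appends to row 2. P = [[2, 6, 7], [3, 8, 9], [5]].
Insert 1: 1 bumps 2 from row 1; 2 bumps 3 from row 2; 3 bumps 5 from row 3; 5 starts row 4. P = [[1, 6, 7], [2, 8, 9], [3], [5]].
Insert 4: 4 bumps 6 from row 1; 6 bumps 8 from row 2; 8 appends to row 3. P = [[1, 4, 7], [2, 6, 9], [3, 8], [5]].

So P = [[1, 4, 7], [2, 6, 9], [3, 8], [5]].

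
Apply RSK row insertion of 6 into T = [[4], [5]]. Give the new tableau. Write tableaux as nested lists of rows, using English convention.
6 is larger than every entry of row 1, so it is appended to row 1. The new tableau is [[4, 6], [5]].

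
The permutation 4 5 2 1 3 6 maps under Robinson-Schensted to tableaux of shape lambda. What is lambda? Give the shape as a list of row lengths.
[3, 2, 1]

Row-insert each entry into an empty tableau.

After inserting 4: P = [[4]].
After inserting 5: P = [[4, 5]].
After inserting 2: P = [[2, 5], [4]].
After inserting 1: P = [[1, 5], [2], [4]].
After inserting 3: P = [[1, 3], [2, 5], [4]].
After inserting 6: P = [[1, 3, 6], [2, 5], [4]].

The final insertion tableau P = [[1, 3, 6], [2, 5], [4]] has shape [3, 2, 1].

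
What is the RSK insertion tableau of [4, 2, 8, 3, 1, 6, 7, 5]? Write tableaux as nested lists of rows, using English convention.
P = [[1, 3, 5, 7], [2, 6], [4, 8]]

Insert 4: appended to row 1. P = [[4]].
Insert 2: 2 bumps 4 from row 1; 4 starts row 2. P = [[2], [4]].
Insert 8: appended to row 1. P = [[2, 8], [4]].
Insert 3: 3 bumps 8 from row 1; 8 appends to row 2. P = [[2, 3], [4, 8]].
Insert 1: 1 bumps 2 from row 1; 2 bumps 4 from row 2; 4 starts row 3. P = [[1, 3], [2, 8], [4]].
Insert 6: appended to row 1. P = [[1, 3, 6], [2, 8], [4]].
Insert 7: appended to row 1. P = [[1, 3, 6, 7], [2, 8], [4]].
Insert 5: 5 bumps 6 from row 1; 6 bumps 8 from row 2; 8 appends to row 3. P = [[1, 3, 5, 7], [2, 6], [4, 8]].

So P = [[1, 3, 5, 7], [2, 6], [4, 8]].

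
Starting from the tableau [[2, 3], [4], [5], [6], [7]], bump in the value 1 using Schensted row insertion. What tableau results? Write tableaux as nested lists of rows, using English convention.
In row 1, 1 replaces 2 (the leftmost entry greater than 1); 2 is bumped to row 2. In row 2, 2 replaces 4 (the leftmost entry greater than 2); 4 is bumped to row 3. In row 3, 4 replaces 5 (the leftmost entry greater than 4); 5 is bumped to row 4. In row 4, 5 replaces 6 (the leftmost entry greater than 5); 6 is bumped to row 5. In row 5, 6 replaces 7 (the leftmost entry greater than 6); 7 is bumped to row 6. 7 starts a new row 6. The new tableau is [[1, 3], [2], [4], [5], [6], [7]].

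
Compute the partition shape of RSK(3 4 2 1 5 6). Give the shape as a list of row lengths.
[4, 1, 1]

RSK row insertion gives P = [[1, 4, 5, 6], [2], [3]], which has shape [4, 1, 1].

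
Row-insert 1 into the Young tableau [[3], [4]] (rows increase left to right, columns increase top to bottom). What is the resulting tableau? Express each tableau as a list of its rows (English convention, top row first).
In row 1, 1 replaces 3 (the leftmost entry greater than 1); 3 is bumped to row 2. In row 2, 3 replaces 4 (the leftmost entry greater than 3); 4 is bumped to row 3. 4 starts a new row 3. The new tableau is [[1], [3], [4]].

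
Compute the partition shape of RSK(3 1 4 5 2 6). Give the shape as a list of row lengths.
[4, 2]

Row-insert each entry into an empty tableau.

After inserting 3: P = [[3]].
After inserting 1: P = [[1], [3]].
After inserting 4: P = [[1, 4], [3]].
After inserting 5: P = [[1, 4, 5], [3]].
After inserting 2: P = [[1, 2, 5], [3, 4]].
After inserting 6: P = [[1, 2, 5, 6], [3, 4]].

The final insertion tableau P = [[1, 2, 5, 6], [3, 4]] has shape [4, 2].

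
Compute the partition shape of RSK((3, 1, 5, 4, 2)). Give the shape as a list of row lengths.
Row-insert each entry into an empty tableau.

After inserting 3: P = [[3]].
After inserting 1: P = [[1], [3]].
After inserting 5: P = [[1, 5], [3]].
After inserting 4: P = [[1, 4], [3, 5]].
After inserting 2: P = [[1, 2], [3, 4], [5]].

The final insertion tableau P = [[1, 2], [3, 4], [5]] has shape [2, 2, 1].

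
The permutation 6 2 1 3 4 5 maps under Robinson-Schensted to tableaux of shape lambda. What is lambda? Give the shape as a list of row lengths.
[4, 1, 1]

Row-insert each entry into an empty tableau.

After inserting 6: P = [[6]].
After inserting 2: P = [[2], [6]].
After inserting 1: P = [[1], [2], [6]].
After inserting 3: P = [[1, 3], [2], [6]].
After inserting 4: P = [[1, 3, 4], [2], [6]].
After inserting 5: P = [[1, 3, 4, 5], [2], [6]].

The final insertion tableau P = [[1, 3, 4, 5], [2], [6]] has shape [4, 1, 1].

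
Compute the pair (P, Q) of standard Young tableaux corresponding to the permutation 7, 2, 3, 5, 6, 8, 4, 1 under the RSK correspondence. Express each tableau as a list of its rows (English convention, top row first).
P = [[1, 3, 4, 6, 8], [2], [5], [7]], Q = [[1, 3, 4, 5, 6], [2], [7], [8]]

Insert each entry of the permutation into P by Schensted row insertion, recording in Q the position of each new cell.

Insert 7: appended to row 1. P = [[7]].
Insert 2: 2 bumps 7 from row 1; 7 starts row 2. P = [[2], [7]].
Insert 3: appended to row 1. P = [[2, 3], [7]].
Insert 5: appended to row 1. P = [[2, 3, 5], [7]].
Insert 6: appended to row 1. P = [[2, 3, 5, 6], [7]].
Insert 8: appended to row 1. P = [[2, 3, 5, 6, 8], [7]].
Insert 4: 4 bumps 5 from row 1; 5 bumps 7 from row 2; 7 starts row 3. P = [[2, 3, 4, 6, 8], [5], [7]].
Insert 1: 1 bumps 2 from row 1; 2 bumps 5 from row 2; 5 bumps 7 from row 3; 7 starts row 4. P = [[1, 3, 4, 6, 8], [2], [5], [7]].

So P = [[1, 3, 4, 6, 8], [2], [5], [7]], Q = [[1, 3, 4, 5, 6], [2], [7], [8]].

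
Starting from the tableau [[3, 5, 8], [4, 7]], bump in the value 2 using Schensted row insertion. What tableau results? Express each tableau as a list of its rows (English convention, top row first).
In row 1, 2 replaces 3 (the leftmost entry greater than 2); 3 is bumped to row 2. In row 2, 3 replaces 4 (the leftmost entry greater than 3); 4 is bumped to row 3. 4 starts a new row 3. The new tableau is [[2, 5, 8], [3, 7], [4]].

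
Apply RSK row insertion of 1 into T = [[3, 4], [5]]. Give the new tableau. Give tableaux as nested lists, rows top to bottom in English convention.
[[1, 4], [3], [5]]

In row 1, 1 replaces 3 (the leftmost entry greater than 1); 3 is bumped to row 2. In row 2, 3 replaces 5 (the leftmost entry greater than 3); 5 is bumped to row 3. 5 starts a new row 3. The new tableau is [[1, 4], [3], [5]].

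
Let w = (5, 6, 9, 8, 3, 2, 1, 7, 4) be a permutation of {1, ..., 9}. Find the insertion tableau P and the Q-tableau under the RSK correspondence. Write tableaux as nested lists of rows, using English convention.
Insert each entry of the permutation into P by Schensted row insertion, recording in Q the position of each new cell.

Insert 5: appended to row 1. P = [[5]], Q = [[1]].
Insert 6: appended to row 1. P = [[5, 6]], Q = [[1, 2]].
Insert 9: appended to row 1. P = [[5, 6, 9]], Q = [[1, 2, 3]].
Insert 8: 8 bumps 9 from row 1; 9 starts row 2. P = [[5, 6, 8], [9]], Q = [[1, 2, 3], [4]].
Insert 3: 3 bumps 5 from row 1; 5 bumps 9 from row 2; 9 starts row 3. P = [[3, 6, 8], [5], [9]], Q = [[1, 2, 3], [4], [5]].
Insert 2: 2 bumps 3 from row 1; 3 bumps 5 from row 2; 5 bumps 9 from row 3; 9 starts row 4. P = [[2, 6, 8], [3], [5], [9]], Q = [[1, 2, 3], [4], [5], [6]].
Insert 1: 1 bumps 2 from row 1; 2 bumps 3 from row 2; 3 bumps 5 from row 3; 5 bumps 9 from row 4; 9 starts row 5. P = [[1, 6, 8], [2], [3], [5], [9]], Q = [[1, 2, 3], [4], [5], [6], [7]].
Insert 7: 7 bumps 8 from row 1; 8 appends to row 2. P = [[1, 6, 7], [2, 8], [3], [5], [9]], Q = [[1, 2, 3], [4, 8], [5], [6], [7]].
Insert 4: 4 bumps 6 from row 1; 6 bumps 8 from row 2; 8 appends to row 3. P = [[1, 4, 7], [2, 6], [3, 8], [5], [9]], Q = [[1, 2, 3], [4, 8], [5, 9], [6], [7]].

So P = [[1, 4, 7], [2, 6], [3, 8], [5], [9]], Q = [[1, 2, 3], [4, 8], [5, 9], [6], [7]].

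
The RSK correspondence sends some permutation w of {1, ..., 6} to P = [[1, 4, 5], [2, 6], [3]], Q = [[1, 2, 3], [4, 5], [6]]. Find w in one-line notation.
3 4 6 2 5 1

Reverse the RSK construction: for i from n down to 1, find the cell of Q containing i, remove the entry at that cell from P, and reverse-bump it up through P; the value ejected from row 1 is w(i).

Step i=6: Q has 6 at row 3, column 1; remove 3 from row 3 of P and reverse-bump: 3 enters row 2 and ejects 2; 2 enters row 1 and ejects 1. So w(6) = 1. P is now [[2, 4, 5], [3, 6]].
Step i=5: Q has 5 at row 2, column 2; remove 6 from row 2 of P and reverse-bump: 6 enters row 1 and ejects 5. So w(5) = 5. P is now [[2, 4, 6], [3]].
Step i=4: Q has 4 at row 2, column 1; remove 3 from row 2 of P and reverse-bump: 3 enters row 1 and ejects 2. So w(4) = 2. P is now [[3, 4, 6]].
Step i=3: Q has 3 at row 1, column 3; remove that cell from P, ejecting 6. So w(3) = 6. P is now [[3, 4]].
Step i=2: Q has 2 at row 1, column 2; remove that cell from P, ejecting 4. So w(2) = 4. P is now [[3]].
Step i=1: Q has 1 at row 1, column 1; remove that cell from P, ejecting 3. So w(1) = 3. P is now [].

So w = 3 4 6 2 5 1.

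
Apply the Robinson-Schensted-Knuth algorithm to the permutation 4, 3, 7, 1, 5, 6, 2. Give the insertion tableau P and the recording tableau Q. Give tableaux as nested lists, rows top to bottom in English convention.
Insert each entry of the permutation into P by Schensted row insertion, recording in Q the position of each new cell.

After inserting 4: P = [[4]].
After inserting 3: P = [[3], [4]].
After inserting 7: P = [[3, 7], [4]].
After inserting 1: P = [[1, 7], [3], [4]].
After inserting 5: P = [[1, 5], [3, 7], [4]].
After inserting 6: P = [[1, 5, 6], [3, 7], [4]].
After inserting 2: P = [[1, 2, 6], [3, 5], [4, 7]].

So P = [[1, 2, 6], [3, 5], [4, 7]], Q = [[1, 3, 6], [2, 5], [4, 7]].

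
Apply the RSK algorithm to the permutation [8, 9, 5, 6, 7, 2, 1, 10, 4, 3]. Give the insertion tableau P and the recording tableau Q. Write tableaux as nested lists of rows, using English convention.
Insert each entry of the permutation into P by Schensted row insertion, recording in Q the position of each new cell.

After inserting 8: P = [[8]].
After inserting 9: P = [[8, 9]].
After inserting 5: P = [[5, 9], [8]].
After inserting 6: P = [[5, 6], [8, 9]].
After inserting 7: P = [[5, 6, 7], [8, 9]].
After inserting 2: P = [[2, 6, 7], [5, 9], [8]].
After inserting 1: P = [[1, 6, 7], [2, 9], [5], [8]].
After inserting 10: P = [[1, 6, 7, 10], [2, 9], [5], [8]].
After inserting 4: P = [[1, 4, 7, 10], [2, 6], [5, 9], [8]].
After inserting 3: P = [[1, 3, 7, 10], [2, 4], [5, 6], [8, 9]].

So P = [[1, 3, 7, 10], [2, 4], [5, 6], [8, 9]], Q = [[1, 2, 5, 8], [3, 4], [6, 9], [7, 10]].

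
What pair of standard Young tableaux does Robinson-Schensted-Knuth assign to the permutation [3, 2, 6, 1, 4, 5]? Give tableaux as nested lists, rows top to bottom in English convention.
Insert each entry of the permutation into P by Schensted row insertion, recording in Q the position of each new cell.

After inserting 3: P = [[3]].
After inserting 2: P = [[2], [3]].
After inserting 6: P = [[2, 6], [3]].
After inserting 1: P = [[1, 6], [2], [3]].
After inserting 4: P = [[1, 4], [2, 6], [3]].
After inserting 5: P = [[1, 4, 5], [2, 6], [3]].

So P = [[1, 4, 5], [2, 6], [3]], Q = [[1, 3, 6], [2, 5], [4]].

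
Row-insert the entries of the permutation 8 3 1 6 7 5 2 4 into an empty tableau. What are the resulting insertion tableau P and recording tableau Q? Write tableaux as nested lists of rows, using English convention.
Insert each entry of the permutation into P by Schensted row insertion, recording in Q the position of each new cell.

After inserting 8: P = [[8]].
After inserting 3: P = [[3], [8]].
After inserting 1: P = [[1], [3], [8]].
After inserting 6: P = [[1, 6], [3], [8]].
After inserting 7: P = [[1, 6, 7], [3], [8]].
After inserting 5: P = [[1, 5, 7], [3, 6], [8]].
After inserting 2: P = [[1, 2, 7], [3, 5], [6], [8]].
After inserting 4: P = [[1, 2, 4], [3, 5, 7], [6], [8]].

So P = [[1, 2, 4], [3, 5, 7], [6], [8]], Q = [[1, 4, 5], [2, 6, 8], [3], [7]].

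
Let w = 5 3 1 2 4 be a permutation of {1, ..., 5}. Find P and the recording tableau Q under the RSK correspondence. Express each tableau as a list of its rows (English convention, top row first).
Insert each entry of the permutation into P by Schensted row insertion, recording in Q the position of each new cell.

Insert 5: appended to row 1. P = [[5]].
Insert 3: 3 bumps 5 from row 1; 5 starts row 2. P = [[3], [5]].
Insert 1: 1 bumps 3 from row 1; 3 bumps 5 from row 2; 5 starts row 3. P = [[1], [3], [5]].
Insert 2: appended to row 1. P = [[1, 2], [3], [5]].
Insert 4: appended to row 1. P = [[1, 2, 4], [3], [5]].

So P = [[1, 2, 4], [3], [5]], Q = [[1, 4, 5], [2], [3]].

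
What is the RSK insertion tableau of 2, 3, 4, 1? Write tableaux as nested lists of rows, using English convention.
P = [[1, 3, 4], [2]]

Insert 2: appended to row 1. P = [[2]].
Insert 3: appended to row 1. P = [[2, 3]].
Insert 4: appended to row 1. P = [[2, 3, 4]].
Insert 1: 1 bumps 2 from row 1; 2 starts row 2. P = [[1, 3, 4], [2]].

So P = [[1, 3, 4], [2]].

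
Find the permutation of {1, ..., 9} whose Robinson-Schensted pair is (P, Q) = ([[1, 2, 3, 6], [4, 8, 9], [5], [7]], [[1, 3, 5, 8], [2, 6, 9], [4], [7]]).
Reverse the RSK construction: for i from n down to 1, find the cell of Q containing i, remove the entry at that cell from P, and reverse-bump it up through P; the value ejected from row 1 is w(i).

Step i=9: Q has 9 at row 2, column 3; remove 9 from row 2 of P and reverse-bump: 9 enters row 1 and ejects 6. So w(9) = 6. P is now [[1, 2, 3, 9], [4, 8], [5], [7]].
Step i=8: Q has 8 at row 1, column 4; remove that cell from P, ejecting 9. So w(8) = 9. P is now [[1, 2, 3], [4, 8], [5], [7]].
Step i=7: Q has 7 at row 4, column 1; remove 7 from row 4 of P and reverse-bump: 7 enters row 3 and ejects 5; 5 enters row 2 and ejects 4; 4 enters row 1 and ejects 3. So w(7) = 3. P is now [[1, 2, 4], [5, 8], [7]].
Step i=6: Q has 6 at row 2, column 2; remove 8 from row 2 of P and reverse-bump: 8 enters row 1 and ejects 4. So w(6) = 4. P is now [[1, 2, 8], [5], [7]].
Step i=5: Q has 5 at row 1, column 3; remove that cell from P, ejecting 8. So w(5) = 8. P is now [[1, 2], [5], [7]].
Step i=4: Q has 4 at row 3, column 1; remove 7 from row 3 of P and reverse-bump: 7 enters row 2 and ejects 5; 5 enters row 1 and ejects 2. So w(4) = 2. P is now [[1, 5], [7]].
Step i=3: Q has 3 at row 1, column 2; remove that cell from P, ejecting 5. So w(3) = 5. P is now [[1], [7]].
Step i=2: Q has 2 at row 2, column 1; remove 7 from row 2 of P and reverse-bump: 7 enters row 1 and ejects 1. So w(2) = 1. P is now [[7]].
Step i=1: Q has 1 at row 1, column 1; remove that cell from P, ejecting 7. So w(1) = 7. P is now [].

So w = 7 1 5 2 8 4 3 9 6.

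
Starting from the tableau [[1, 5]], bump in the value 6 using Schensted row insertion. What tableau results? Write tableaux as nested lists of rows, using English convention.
[[1, 5, 6]]

6 is larger than every entry of row 1, so it is appended to row 1. The new tableau is [[1, 5, 6]].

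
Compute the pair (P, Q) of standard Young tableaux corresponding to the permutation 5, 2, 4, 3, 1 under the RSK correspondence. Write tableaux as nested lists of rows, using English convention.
P = [[1, 3], [2], [4], [5]], Q = [[1, 3], [2], [4], [5]]

Insert each entry of the permutation into P by Schensted row insertion, recording in Q the position of each new cell.

Insert 5: appended to row 1. P = [[5]].
Insert 2: 2 bumps 5 from row 1; 5 starts row 2. P = [[2], [5]].
Insert 4: appended to row 1. P = [[2, 4], [5]].
Insert 3: 3 bumps 4 from row 1; 4 bumps 5 from row 2; 5 starts row 3. P = [[2, 3], [4], [5]].
Insert 1: 1 bumps 2 from row 1; 2 bumps 4 from row 2; 4 bumps 5 from row 3; 5 starts row 4. P = [[1, 3], [2], [4], [5]].

So P = [[1, 3], [2], [4], [5]], Q = [[1, 3], [2], [4], [5]].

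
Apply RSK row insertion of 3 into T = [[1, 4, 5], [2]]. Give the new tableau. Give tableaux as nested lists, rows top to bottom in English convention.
[[1, 3, 5], [2, 4]]

In row 1, 3 replaces 4 (the leftmost entry greater than 3); 4 is bumped to row 2. 4 is appended to row 2. The new tableau is [[1, 3, 5], [2, 4]].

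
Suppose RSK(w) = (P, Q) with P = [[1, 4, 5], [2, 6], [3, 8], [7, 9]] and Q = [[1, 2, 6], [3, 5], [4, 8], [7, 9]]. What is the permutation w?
7 9 3 2 4 8 1 6 5

Reverse the RSK construction: for i from n down to 1, find the cell of Q containing i, remove the entry at that cell from P, and reverse-bump it up through P; the value ejected from row 1 is w(i).

Step i=9: Q has 9 at row 4, column 2; remove 9 from row 4 of P and reverse-bump: 9 enters row 3 and ejects 8; 8 enters row 2 and ejects 6; 6 enters row 1 and ejects 5. So w(9) = 5. P is now [[1, 4, 6], [2, 8], [3, 9], [7]].
Step i=8: Q has 8 at row 3, column 2; remove 9 from row 3 of P and reverse-bump: 9 enters row 2 and ejects 8; 8 enters row 1 and ejects 6. So w(8) = 6. P is now [[1, 4, 8], [2, 9], [3], [7]].
Step i=7: Q has 7 at row 4, column 1; remove 7 from row 4 of P and reverse-bump: 7 enters row 3 and ejects 3; 3 enters row 2 and ejects 2; 2 enters row 1 and ejects 1. So w(7) = 1. P is now [[2, 4, 8], [3, 9], [7]].
Step i=6: Q has 6 at row 1, column 3; remove that cell from P, ejecting 8. So w(6) = 8. P is now [[2, 4], [3, 9], [7]].
Step i=5: Q has 5 at row 2, column 2; remove 9 from row 2 of P and reverse-bump: 9 enters row 1 and ejects 4. So w(5) = 4. P is now [[2, 9], [3], [7]].
Step i=4: Q has 4 at row 3, column 1; remove 7 from row 3 of P and reverse-bump: 7 enters row 2 and ejects 3; 3 enters row 1 and ejects 2. So w(4) = 2. P is now [[3, 9], [7]].
Step i=3: Q has 3 at row 2, column 1; remove 7 from row 2 of P and reverse-bump: 7 enters row 1 and ejects 3. So w(3) = 3. P is now [[7, 9]].
Step i=2: Q has 2 at row 1, column 2; remove that cell from P, ejecting 9. So w(2) = 9. P is now [[7]].
Step i=1: Q has 1 at row 1, column 1; remove that cell from P, ejecting 7. So w(1) = 7. P is now [].

So w = 7 9 3 2 4 8 1 6 5.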